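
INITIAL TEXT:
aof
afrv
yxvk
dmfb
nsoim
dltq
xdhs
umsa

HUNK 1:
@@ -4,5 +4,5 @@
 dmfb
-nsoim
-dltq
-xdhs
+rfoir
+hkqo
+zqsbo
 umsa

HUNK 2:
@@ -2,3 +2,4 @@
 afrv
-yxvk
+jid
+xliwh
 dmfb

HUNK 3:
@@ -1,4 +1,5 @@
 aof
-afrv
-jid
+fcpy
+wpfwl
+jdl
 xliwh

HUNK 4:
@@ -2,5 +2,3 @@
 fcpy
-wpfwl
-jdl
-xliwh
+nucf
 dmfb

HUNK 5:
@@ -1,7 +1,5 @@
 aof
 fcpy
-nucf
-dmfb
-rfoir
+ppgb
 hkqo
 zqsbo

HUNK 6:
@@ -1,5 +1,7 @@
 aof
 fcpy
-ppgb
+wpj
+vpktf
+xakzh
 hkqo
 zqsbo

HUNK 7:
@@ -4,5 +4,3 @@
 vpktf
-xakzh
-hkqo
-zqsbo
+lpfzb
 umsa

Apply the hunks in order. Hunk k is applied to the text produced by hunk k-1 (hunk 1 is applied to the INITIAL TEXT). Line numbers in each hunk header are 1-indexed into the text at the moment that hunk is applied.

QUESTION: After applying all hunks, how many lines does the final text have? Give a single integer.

Hunk 1: at line 4 remove [nsoim,dltq,xdhs] add [rfoir,hkqo,zqsbo] -> 8 lines: aof afrv yxvk dmfb rfoir hkqo zqsbo umsa
Hunk 2: at line 2 remove [yxvk] add [jid,xliwh] -> 9 lines: aof afrv jid xliwh dmfb rfoir hkqo zqsbo umsa
Hunk 3: at line 1 remove [afrv,jid] add [fcpy,wpfwl,jdl] -> 10 lines: aof fcpy wpfwl jdl xliwh dmfb rfoir hkqo zqsbo umsa
Hunk 4: at line 2 remove [wpfwl,jdl,xliwh] add [nucf] -> 8 lines: aof fcpy nucf dmfb rfoir hkqo zqsbo umsa
Hunk 5: at line 1 remove [nucf,dmfb,rfoir] add [ppgb] -> 6 lines: aof fcpy ppgb hkqo zqsbo umsa
Hunk 6: at line 1 remove [ppgb] add [wpj,vpktf,xakzh] -> 8 lines: aof fcpy wpj vpktf xakzh hkqo zqsbo umsa
Hunk 7: at line 4 remove [xakzh,hkqo,zqsbo] add [lpfzb] -> 6 lines: aof fcpy wpj vpktf lpfzb umsa
Final line count: 6

Answer: 6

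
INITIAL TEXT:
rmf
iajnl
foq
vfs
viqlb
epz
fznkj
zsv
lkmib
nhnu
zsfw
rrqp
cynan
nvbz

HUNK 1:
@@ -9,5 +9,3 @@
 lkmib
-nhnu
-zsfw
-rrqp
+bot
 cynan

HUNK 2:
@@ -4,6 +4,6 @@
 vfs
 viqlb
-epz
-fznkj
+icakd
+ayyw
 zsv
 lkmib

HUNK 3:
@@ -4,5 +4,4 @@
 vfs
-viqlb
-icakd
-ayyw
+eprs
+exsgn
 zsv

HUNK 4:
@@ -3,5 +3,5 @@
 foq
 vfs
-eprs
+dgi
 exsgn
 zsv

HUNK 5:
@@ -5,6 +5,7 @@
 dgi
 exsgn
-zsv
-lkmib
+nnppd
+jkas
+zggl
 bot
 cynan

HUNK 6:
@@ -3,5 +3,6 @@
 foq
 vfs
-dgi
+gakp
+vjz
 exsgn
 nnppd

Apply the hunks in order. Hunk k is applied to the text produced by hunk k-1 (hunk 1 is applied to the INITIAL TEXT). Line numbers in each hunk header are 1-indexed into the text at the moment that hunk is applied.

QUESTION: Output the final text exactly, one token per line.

Answer: rmf
iajnl
foq
vfs
gakp
vjz
exsgn
nnppd
jkas
zggl
bot
cynan
nvbz

Derivation:
Hunk 1: at line 9 remove [nhnu,zsfw,rrqp] add [bot] -> 12 lines: rmf iajnl foq vfs viqlb epz fznkj zsv lkmib bot cynan nvbz
Hunk 2: at line 4 remove [epz,fznkj] add [icakd,ayyw] -> 12 lines: rmf iajnl foq vfs viqlb icakd ayyw zsv lkmib bot cynan nvbz
Hunk 3: at line 4 remove [viqlb,icakd,ayyw] add [eprs,exsgn] -> 11 lines: rmf iajnl foq vfs eprs exsgn zsv lkmib bot cynan nvbz
Hunk 4: at line 3 remove [eprs] add [dgi] -> 11 lines: rmf iajnl foq vfs dgi exsgn zsv lkmib bot cynan nvbz
Hunk 5: at line 5 remove [zsv,lkmib] add [nnppd,jkas,zggl] -> 12 lines: rmf iajnl foq vfs dgi exsgn nnppd jkas zggl bot cynan nvbz
Hunk 6: at line 3 remove [dgi] add [gakp,vjz] -> 13 lines: rmf iajnl foq vfs gakp vjz exsgn nnppd jkas zggl bot cynan nvbz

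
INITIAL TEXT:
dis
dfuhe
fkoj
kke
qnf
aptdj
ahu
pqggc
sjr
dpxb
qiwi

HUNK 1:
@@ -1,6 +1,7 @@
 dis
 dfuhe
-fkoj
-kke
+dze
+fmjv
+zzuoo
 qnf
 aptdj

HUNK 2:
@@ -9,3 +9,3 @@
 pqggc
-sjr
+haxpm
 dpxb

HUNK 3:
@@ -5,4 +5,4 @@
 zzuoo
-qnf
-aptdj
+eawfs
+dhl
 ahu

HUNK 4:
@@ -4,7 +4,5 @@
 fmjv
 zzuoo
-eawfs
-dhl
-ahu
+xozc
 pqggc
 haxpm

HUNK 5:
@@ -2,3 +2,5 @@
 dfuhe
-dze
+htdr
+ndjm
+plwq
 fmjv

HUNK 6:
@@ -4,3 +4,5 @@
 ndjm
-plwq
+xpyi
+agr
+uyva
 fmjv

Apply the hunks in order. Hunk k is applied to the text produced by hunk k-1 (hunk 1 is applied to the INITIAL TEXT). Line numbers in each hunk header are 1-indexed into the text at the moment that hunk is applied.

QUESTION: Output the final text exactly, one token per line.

Answer: dis
dfuhe
htdr
ndjm
xpyi
agr
uyva
fmjv
zzuoo
xozc
pqggc
haxpm
dpxb
qiwi

Derivation:
Hunk 1: at line 1 remove [fkoj,kke] add [dze,fmjv,zzuoo] -> 12 lines: dis dfuhe dze fmjv zzuoo qnf aptdj ahu pqggc sjr dpxb qiwi
Hunk 2: at line 9 remove [sjr] add [haxpm] -> 12 lines: dis dfuhe dze fmjv zzuoo qnf aptdj ahu pqggc haxpm dpxb qiwi
Hunk 3: at line 5 remove [qnf,aptdj] add [eawfs,dhl] -> 12 lines: dis dfuhe dze fmjv zzuoo eawfs dhl ahu pqggc haxpm dpxb qiwi
Hunk 4: at line 4 remove [eawfs,dhl,ahu] add [xozc] -> 10 lines: dis dfuhe dze fmjv zzuoo xozc pqggc haxpm dpxb qiwi
Hunk 5: at line 2 remove [dze] add [htdr,ndjm,plwq] -> 12 lines: dis dfuhe htdr ndjm plwq fmjv zzuoo xozc pqggc haxpm dpxb qiwi
Hunk 6: at line 4 remove [plwq] add [xpyi,agr,uyva] -> 14 lines: dis dfuhe htdr ndjm xpyi agr uyva fmjv zzuoo xozc pqggc haxpm dpxb qiwi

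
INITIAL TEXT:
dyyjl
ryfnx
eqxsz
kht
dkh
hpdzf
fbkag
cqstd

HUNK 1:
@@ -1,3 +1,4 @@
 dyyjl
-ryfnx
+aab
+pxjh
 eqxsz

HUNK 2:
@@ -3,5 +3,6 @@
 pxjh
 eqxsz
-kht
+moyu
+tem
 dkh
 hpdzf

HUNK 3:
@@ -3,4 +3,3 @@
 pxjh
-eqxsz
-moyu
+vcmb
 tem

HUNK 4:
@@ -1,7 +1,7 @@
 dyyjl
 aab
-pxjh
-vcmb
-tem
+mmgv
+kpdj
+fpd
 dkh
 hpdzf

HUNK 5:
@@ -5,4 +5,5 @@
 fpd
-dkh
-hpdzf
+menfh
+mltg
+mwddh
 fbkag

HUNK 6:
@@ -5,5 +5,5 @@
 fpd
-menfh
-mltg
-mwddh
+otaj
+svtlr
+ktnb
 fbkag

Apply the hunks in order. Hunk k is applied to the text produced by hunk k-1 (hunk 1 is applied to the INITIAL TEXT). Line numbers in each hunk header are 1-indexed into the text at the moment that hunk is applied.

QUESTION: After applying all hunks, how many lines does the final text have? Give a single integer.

Hunk 1: at line 1 remove [ryfnx] add [aab,pxjh] -> 9 lines: dyyjl aab pxjh eqxsz kht dkh hpdzf fbkag cqstd
Hunk 2: at line 3 remove [kht] add [moyu,tem] -> 10 lines: dyyjl aab pxjh eqxsz moyu tem dkh hpdzf fbkag cqstd
Hunk 3: at line 3 remove [eqxsz,moyu] add [vcmb] -> 9 lines: dyyjl aab pxjh vcmb tem dkh hpdzf fbkag cqstd
Hunk 4: at line 1 remove [pxjh,vcmb,tem] add [mmgv,kpdj,fpd] -> 9 lines: dyyjl aab mmgv kpdj fpd dkh hpdzf fbkag cqstd
Hunk 5: at line 5 remove [dkh,hpdzf] add [menfh,mltg,mwddh] -> 10 lines: dyyjl aab mmgv kpdj fpd menfh mltg mwddh fbkag cqstd
Hunk 6: at line 5 remove [menfh,mltg,mwddh] add [otaj,svtlr,ktnb] -> 10 lines: dyyjl aab mmgv kpdj fpd otaj svtlr ktnb fbkag cqstd
Final line count: 10

Answer: 10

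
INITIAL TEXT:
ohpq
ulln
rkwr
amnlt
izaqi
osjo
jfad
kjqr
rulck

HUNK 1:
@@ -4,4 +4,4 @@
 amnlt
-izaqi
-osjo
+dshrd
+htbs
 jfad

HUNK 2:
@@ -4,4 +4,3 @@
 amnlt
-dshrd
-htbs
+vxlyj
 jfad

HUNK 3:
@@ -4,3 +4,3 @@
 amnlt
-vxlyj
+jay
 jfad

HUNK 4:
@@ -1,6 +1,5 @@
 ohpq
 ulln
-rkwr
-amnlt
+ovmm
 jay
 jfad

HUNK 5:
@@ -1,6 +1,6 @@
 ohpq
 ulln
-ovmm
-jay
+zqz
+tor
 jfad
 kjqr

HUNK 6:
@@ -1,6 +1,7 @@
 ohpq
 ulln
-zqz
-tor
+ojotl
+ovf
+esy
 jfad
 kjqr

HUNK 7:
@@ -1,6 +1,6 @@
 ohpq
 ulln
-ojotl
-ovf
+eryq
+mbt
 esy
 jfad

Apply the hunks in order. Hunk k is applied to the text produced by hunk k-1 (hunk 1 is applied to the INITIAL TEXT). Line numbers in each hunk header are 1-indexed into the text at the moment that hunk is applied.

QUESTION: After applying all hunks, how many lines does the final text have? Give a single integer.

Hunk 1: at line 4 remove [izaqi,osjo] add [dshrd,htbs] -> 9 lines: ohpq ulln rkwr amnlt dshrd htbs jfad kjqr rulck
Hunk 2: at line 4 remove [dshrd,htbs] add [vxlyj] -> 8 lines: ohpq ulln rkwr amnlt vxlyj jfad kjqr rulck
Hunk 3: at line 4 remove [vxlyj] add [jay] -> 8 lines: ohpq ulln rkwr amnlt jay jfad kjqr rulck
Hunk 4: at line 1 remove [rkwr,amnlt] add [ovmm] -> 7 lines: ohpq ulln ovmm jay jfad kjqr rulck
Hunk 5: at line 1 remove [ovmm,jay] add [zqz,tor] -> 7 lines: ohpq ulln zqz tor jfad kjqr rulck
Hunk 6: at line 1 remove [zqz,tor] add [ojotl,ovf,esy] -> 8 lines: ohpq ulln ojotl ovf esy jfad kjqr rulck
Hunk 7: at line 1 remove [ojotl,ovf] add [eryq,mbt] -> 8 lines: ohpq ulln eryq mbt esy jfad kjqr rulck
Final line count: 8

Answer: 8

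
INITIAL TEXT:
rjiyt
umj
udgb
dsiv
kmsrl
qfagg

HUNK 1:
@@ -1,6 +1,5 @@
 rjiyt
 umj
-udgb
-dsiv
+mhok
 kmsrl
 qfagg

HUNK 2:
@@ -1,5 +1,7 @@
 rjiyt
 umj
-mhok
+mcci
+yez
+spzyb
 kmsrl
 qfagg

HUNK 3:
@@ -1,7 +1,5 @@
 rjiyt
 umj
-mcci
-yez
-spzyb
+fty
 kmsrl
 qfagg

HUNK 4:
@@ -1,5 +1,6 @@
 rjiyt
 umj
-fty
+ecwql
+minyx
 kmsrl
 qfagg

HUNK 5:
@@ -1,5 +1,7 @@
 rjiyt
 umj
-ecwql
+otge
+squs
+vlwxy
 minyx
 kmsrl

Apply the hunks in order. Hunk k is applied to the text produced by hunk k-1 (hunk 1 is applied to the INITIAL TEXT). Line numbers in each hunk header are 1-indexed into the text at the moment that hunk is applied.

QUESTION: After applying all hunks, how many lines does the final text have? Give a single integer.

Answer: 8

Derivation:
Hunk 1: at line 1 remove [udgb,dsiv] add [mhok] -> 5 lines: rjiyt umj mhok kmsrl qfagg
Hunk 2: at line 1 remove [mhok] add [mcci,yez,spzyb] -> 7 lines: rjiyt umj mcci yez spzyb kmsrl qfagg
Hunk 3: at line 1 remove [mcci,yez,spzyb] add [fty] -> 5 lines: rjiyt umj fty kmsrl qfagg
Hunk 4: at line 1 remove [fty] add [ecwql,minyx] -> 6 lines: rjiyt umj ecwql minyx kmsrl qfagg
Hunk 5: at line 1 remove [ecwql] add [otge,squs,vlwxy] -> 8 lines: rjiyt umj otge squs vlwxy minyx kmsrl qfagg
Final line count: 8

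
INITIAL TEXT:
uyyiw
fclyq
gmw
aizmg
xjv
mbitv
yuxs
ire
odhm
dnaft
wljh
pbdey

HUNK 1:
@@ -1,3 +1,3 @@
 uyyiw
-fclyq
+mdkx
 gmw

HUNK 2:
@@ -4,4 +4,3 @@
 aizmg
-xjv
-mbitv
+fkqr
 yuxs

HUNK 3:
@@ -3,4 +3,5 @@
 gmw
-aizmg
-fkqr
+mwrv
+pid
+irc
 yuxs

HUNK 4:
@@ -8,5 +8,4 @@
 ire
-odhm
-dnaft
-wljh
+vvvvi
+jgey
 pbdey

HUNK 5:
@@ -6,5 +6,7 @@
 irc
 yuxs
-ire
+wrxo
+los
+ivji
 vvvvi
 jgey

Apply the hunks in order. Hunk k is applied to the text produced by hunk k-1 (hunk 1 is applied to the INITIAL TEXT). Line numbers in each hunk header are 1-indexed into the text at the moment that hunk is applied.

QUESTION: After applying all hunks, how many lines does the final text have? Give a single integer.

Answer: 13

Derivation:
Hunk 1: at line 1 remove [fclyq] add [mdkx] -> 12 lines: uyyiw mdkx gmw aizmg xjv mbitv yuxs ire odhm dnaft wljh pbdey
Hunk 2: at line 4 remove [xjv,mbitv] add [fkqr] -> 11 lines: uyyiw mdkx gmw aizmg fkqr yuxs ire odhm dnaft wljh pbdey
Hunk 3: at line 3 remove [aizmg,fkqr] add [mwrv,pid,irc] -> 12 lines: uyyiw mdkx gmw mwrv pid irc yuxs ire odhm dnaft wljh pbdey
Hunk 4: at line 8 remove [odhm,dnaft,wljh] add [vvvvi,jgey] -> 11 lines: uyyiw mdkx gmw mwrv pid irc yuxs ire vvvvi jgey pbdey
Hunk 5: at line 6 remove [ire] add [wrxo,los,ivji] -> 13 lines: uyyiw mdkx gmw mwrv pid irc yuxs wrxo los ivji vvvvi jgey pbdey
Final line count: 13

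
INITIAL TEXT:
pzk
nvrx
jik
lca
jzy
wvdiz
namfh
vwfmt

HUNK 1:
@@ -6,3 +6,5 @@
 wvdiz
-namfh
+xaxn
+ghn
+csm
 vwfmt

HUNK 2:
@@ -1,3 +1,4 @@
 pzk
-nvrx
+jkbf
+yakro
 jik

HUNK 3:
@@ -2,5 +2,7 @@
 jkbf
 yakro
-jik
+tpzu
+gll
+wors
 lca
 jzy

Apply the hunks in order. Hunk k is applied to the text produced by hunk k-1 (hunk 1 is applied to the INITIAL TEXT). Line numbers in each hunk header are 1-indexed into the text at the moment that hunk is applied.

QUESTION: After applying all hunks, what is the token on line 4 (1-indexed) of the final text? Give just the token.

Answer: tpzu

Derivation:
Hunk 1: at line 6 remove [namfh] add [xaxn,ghn,csm] -> 10 lines: pzk nvrx jik lca jzy wvdiz xaxn ghn csm vwfmt
Hunk 2: at line 1 remove [nvrx] add [jkbf,yakro] -> 11 lines: pzk jkbf yakro jik lca jzy wvdiz xaxn ghn csm vwfmt
Hunk 3: at line 2 remove [jik] add [tpzu,gll,wors] -> 13 lines: pzk jkbf yakro tpzu gll wors lca jzy wvdiz xaxn ghn csm vwfmt
Final line 4: tpzu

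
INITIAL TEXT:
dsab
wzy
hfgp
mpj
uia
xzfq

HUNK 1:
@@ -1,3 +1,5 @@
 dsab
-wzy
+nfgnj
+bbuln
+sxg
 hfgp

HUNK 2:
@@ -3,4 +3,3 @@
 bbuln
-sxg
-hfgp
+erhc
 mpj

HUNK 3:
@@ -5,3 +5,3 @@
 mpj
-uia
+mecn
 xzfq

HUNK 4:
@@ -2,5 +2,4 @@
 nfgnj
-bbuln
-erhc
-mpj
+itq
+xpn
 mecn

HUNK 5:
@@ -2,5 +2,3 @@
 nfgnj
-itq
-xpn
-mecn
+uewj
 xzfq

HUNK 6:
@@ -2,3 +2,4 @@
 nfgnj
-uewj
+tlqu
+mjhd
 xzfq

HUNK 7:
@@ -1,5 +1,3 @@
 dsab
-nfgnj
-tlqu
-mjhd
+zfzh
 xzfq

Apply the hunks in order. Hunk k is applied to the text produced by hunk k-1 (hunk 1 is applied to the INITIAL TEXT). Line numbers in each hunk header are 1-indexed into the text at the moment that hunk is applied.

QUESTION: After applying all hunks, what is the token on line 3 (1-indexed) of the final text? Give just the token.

Answer: xzfq

Derivation:
Hunk 1: at line 1 remove [wzy] add [nfgnj,bbuln,sxg] -> 8 lines: dsab nfgnj bbuln sxg hfgp mpj uia xzfq
Hunk 2: at line 3 remove [sxg,hfgp] add [erhc] -> 7 lines: dsab nfgnj bbuln erhc mpj uia xzfq
Hunk 3: at line 5 remove [uia] add [mecn] -> 7 lines: dsab nfgnj bbuln erhc mpj mecn xzfq
Hunk 4: at line 2 remove [bbuln,erhc,mpj] add [itq,xpn] -> 6 lines: dsab nfgnj itq xpn mecn xzfq
Hunk 5: at line 2 remove [itq,xpn,mecn] add [uewj] -> 4 lines: dsab nfgnj uewj xzfq
Hunk 6: at line 2 remove [uewj] add [tlqu,mjhd] -> 5 lines: dsab nfgnj tlqu mjhd xzfq
Hunk 7: at line 1 remove [nfgnj,tlqu,mjhd] add [zfzh] -> 3 lines: dsab zfzh xzfq
Final line 3: xzfq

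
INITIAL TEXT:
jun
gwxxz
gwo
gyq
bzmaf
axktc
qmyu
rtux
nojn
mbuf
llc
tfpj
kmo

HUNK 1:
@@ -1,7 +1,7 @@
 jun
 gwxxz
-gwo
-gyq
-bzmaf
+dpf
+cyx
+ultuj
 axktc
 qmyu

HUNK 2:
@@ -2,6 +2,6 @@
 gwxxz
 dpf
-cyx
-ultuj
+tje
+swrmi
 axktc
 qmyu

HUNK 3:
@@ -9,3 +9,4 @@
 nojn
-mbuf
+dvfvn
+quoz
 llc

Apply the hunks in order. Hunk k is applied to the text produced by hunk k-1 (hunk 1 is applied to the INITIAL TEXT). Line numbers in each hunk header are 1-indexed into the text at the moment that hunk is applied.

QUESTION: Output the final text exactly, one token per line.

Hunk 1: at line 1 remove [gwo,gyq,bzmaf] add [dpf,cyx,ultuj] -> 13 lines: jun gwxxz dpf cyx ultuj axktc qmyu rtux nojn mbuf llc tfpj kmo
Hunk 2: at line 2 remove [cyx,ultuj] add [tje,swrmi] -> 13 lines: jun gwxxz dpf tje swrmi axktc qmyu rtux nojn mbuf llc tfpj kmo
Hunk 3: at line 9 remove [mbuf] add [dvfvn,quoz] -> 14 lines: jun gwxxz dpf tje swrmi axktc qmyu rtux nojn dvfvn quoz llc tfpj kmo

Answer: jun
gwxxz
dpf
tje
swrmi
axktc
qmyu
rtux
nojn
dvfvn
quoz
llc
tfpj
kmo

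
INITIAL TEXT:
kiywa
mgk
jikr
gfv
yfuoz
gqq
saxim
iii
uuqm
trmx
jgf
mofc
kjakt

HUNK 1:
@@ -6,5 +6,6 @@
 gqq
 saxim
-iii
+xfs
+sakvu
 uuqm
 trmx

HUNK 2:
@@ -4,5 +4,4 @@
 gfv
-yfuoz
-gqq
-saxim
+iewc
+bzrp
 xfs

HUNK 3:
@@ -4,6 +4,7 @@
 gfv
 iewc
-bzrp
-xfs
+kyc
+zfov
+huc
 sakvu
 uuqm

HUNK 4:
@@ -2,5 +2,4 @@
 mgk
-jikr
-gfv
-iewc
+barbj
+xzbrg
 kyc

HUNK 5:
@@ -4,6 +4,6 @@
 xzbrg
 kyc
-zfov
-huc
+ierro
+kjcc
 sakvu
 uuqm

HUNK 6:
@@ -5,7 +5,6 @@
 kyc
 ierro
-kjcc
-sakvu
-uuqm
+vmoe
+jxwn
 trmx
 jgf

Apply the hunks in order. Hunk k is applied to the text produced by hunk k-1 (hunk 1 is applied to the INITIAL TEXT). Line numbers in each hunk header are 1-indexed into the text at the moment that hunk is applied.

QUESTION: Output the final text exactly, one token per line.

Answer: kiywa
mgk
barbj
xzbrg
kyc
ierro
vmoe
jxwn
trmx
jgf
mofc
kjakt

Derivation:
Hunk 1: at line 6 remove [iii] add [xfs,sakvu] -> 14 lines: kiywa mgk jikr gfv yfuoz gqq saxim xfs sakvu uuqm trmx jgf mofc kjakt
Hunk 2: at line 4 remove [yfuoz,gqq,saxim] add [iewc,bzrp] -> 13 lines: kiywa mgk jikr gfv iewc bzrp xfs sakvu uuqm trmx jgf mofc kjakt
Hunk 3: at line 4 remove [bzrp,xfs] add [kyc,zfov,huc] -> 14 lines: kiywa mgk jikr gfv iewc kyc zfov huc sakvu uuqm trmx jgf mofc kjakt
Hunk 4: at line 2 remove [jikr,gfv,iewc] add [barbj,xzbrg] -> 13 lines: kiywa mgk barbj xzbrg kyc zfov huc sakvu uuqm trmx jgf mofc kjakt
Hunk 5: at line 4 remove [zfov,huc] add [ierro,kjcc] -> 13 lines: kiywa mgk barbj xzbrg kyc ierro kjcc sakvu uuqm trmx jgf mofc kjakt
Hunk 6: at line 5 remove [kjcc,sakvu,uuqm] add [vmoe,jxwn] -> 12 lines: kiywa mgk barbj xzbrg kyc ierro vmoe jxwn trmx jgf mofc kjakt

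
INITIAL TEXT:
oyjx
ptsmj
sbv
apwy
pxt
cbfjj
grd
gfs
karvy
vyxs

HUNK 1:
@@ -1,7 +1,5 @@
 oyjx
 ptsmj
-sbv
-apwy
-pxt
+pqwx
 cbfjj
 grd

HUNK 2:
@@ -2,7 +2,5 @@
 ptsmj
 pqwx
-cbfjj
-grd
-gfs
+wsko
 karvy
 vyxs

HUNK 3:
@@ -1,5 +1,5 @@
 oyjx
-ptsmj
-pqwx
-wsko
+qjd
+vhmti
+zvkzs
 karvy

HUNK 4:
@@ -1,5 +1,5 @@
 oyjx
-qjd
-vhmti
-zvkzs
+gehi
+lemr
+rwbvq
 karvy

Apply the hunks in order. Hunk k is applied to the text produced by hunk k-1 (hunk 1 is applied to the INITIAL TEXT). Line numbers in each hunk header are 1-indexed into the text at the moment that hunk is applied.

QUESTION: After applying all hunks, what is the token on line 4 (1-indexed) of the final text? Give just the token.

Hunk 1: at line 1 remove [sbv,apwy,pxt] add [pqwx] -> 8 lines: oyjx ptsmj pqwx cbfjj grd gfs karvy vyxs
Hunk 2: at line 2 remove [cbfjj,grd,gfs] add [wsko] -> 6 lines: oyjx ptsmj pqwx wsko karvy vyxs
Hunk 3: at line 1 remove [ptsmj,pqwx,wsko] add [qjd,vhmti,zvkzs] -> 6 lines: oyjx qjd vhmti zvkzs karvy vyxs
Hunk 4: at line 1 remove [qjd,vhmti,zvkzs] add [gehi,lemr,rwbvq] -> 6 lines: oyjx gehi lemr rwbvq karvy vyxs
Final line 4: rwbvq

Answer: rwbvq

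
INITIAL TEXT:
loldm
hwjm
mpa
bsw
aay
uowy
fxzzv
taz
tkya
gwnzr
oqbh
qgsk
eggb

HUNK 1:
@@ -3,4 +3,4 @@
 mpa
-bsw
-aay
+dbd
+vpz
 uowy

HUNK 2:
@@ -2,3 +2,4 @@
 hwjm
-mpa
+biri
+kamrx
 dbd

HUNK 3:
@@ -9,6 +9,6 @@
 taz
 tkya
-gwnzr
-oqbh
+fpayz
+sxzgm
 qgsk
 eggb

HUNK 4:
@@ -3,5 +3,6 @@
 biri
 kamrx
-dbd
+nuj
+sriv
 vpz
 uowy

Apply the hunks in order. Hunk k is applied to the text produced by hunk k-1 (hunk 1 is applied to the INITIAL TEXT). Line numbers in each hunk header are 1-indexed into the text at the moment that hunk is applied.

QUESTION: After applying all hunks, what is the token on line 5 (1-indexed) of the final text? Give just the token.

Answer: nuj

Derivation:
Hunk 1: at line 3 remove [bsw,aay] add [dbd,vpz] -> 13 lines: loldm hwjm mpa dbd vpz uowy fxzzv taz tkya gwnzr oqbh qgsk eggb
Hunk 2: at line 2 remove [mpa] add [biri,kamrx] -> 14 lines: loldm hwjm biri kamrx dbd vpz uowy fxzzv taz tkya gwnzr oqbh qgsk eggb
Hunk 3: at line 9 remove [gwnzr,oqbh] add [fpayz,sxzgm] -> 14 lines: loldm hwjm biri kamrx dbd vpz uowy fxzzv taz tkya fpayz sxzgm qgsk eggb
Hunk 4: at line 3 remove [dbd] add [nuj,sriv] -> 15 lines: loldm hwjm biri kamrx nuj sriv vpz uowy fxzzv taz tkya fpayz sxzgm qgsk eggb
Final line 5: nuj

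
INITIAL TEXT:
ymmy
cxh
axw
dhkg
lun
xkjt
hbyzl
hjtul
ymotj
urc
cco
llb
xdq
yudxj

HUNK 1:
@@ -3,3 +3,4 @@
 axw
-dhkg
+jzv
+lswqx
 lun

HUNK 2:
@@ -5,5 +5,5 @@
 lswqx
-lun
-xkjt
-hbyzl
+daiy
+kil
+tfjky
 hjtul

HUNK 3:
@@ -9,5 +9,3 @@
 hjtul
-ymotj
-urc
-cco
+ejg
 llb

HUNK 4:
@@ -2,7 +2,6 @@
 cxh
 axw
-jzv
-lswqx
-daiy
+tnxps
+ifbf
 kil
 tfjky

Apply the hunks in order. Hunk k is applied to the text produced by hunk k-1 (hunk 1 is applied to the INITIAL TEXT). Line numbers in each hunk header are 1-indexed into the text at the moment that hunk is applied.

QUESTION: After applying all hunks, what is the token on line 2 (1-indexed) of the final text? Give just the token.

Answer: cxh

Derivation:
Hunk 1: at line 3 remove [dhkg] add [jzv,lswqx] -> 15 lines: ymmy cxh axw jzv lswqx lun xkjt hbyzl hjtul ymotj urc cco llb xdq yudxj
Hunk 2: at line 5 remove [lun,xkjt,hbyzl] add [daiy,kil,tfjky] -> 15 lines: ymmy cxh axw jzv lswqx daiy kil tfjky hjtul ymotj urc cco llb xdq yudxj
Hunk 3: at line 9 remove [ymotj,urc,cco] add [ejg] -> 13 lines: ymmy cxh axw jzv lswqx daiy kil tfjky hjtul ejg llb xdq yudxj
Hunk 4: at line 2 remove [jzv,lswqx,daiy] add [tnxps,ifbf] -> 12 lines: ymmy cxh axw tnxps ifbf kil tfjky hjtul ejg llb xdq yudxj
Final line 2: cxh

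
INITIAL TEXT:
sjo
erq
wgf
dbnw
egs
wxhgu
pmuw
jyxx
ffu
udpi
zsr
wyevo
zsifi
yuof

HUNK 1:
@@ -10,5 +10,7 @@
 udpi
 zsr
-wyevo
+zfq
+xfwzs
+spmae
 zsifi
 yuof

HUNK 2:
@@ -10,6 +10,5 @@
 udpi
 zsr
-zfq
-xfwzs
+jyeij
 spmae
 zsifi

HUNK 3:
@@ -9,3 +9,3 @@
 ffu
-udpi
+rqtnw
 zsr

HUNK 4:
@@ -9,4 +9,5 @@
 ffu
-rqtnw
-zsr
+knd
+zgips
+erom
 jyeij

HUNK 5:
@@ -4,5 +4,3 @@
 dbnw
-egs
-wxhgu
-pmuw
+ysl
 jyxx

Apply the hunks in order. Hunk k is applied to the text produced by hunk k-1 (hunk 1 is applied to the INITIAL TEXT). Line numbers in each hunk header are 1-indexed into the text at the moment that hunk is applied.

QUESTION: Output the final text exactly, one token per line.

Answer: sjo
erq
wgf
dbnw
ysl
jyxx
ffu
knd
zgips
erom
jyeij
spmae
zsifi
yuof

Derivation:
Hunk 1: at line 10 remove [wyevo] add [zfq,xfwzs,spmae] -> 16 lines: sjo erq wgf dbnw egs wxhgu pmuw jyxx ffu udpi zsr zfq xfwzs spmae zsifi yuof
Hunk 2: at line 10 remove [zfq,xfwzs] add [jyeij] -> 15 lines: sjo erq wgf dbnw egs wxhgu pmuw jyxx ffu udpi zsr jyeij spmae zsifi yuof
Hunk 3: at line 9 remove [udpi] add [rqtnw] -> 15 lines: sjo erq wgf dbnw egs wxhgu pmuw jyxx ffu rqtnw zsr jyeij spmae zsifi yuof
Hunk 4: at line 9 remove [rqtnw,zsr] add [knd,zgips,erom] -> 16 lines: sjo erq wgf dbnw egs wxhgu pmuw jyxx ffu knd zgips erom jyeij spmae zsifi yuof
Hunk 5: at line 4 remove [egs,wxhgu,pmuw] add [ysl] -> 14 lines: sjo erq wgf dbnw ysl jyxx ffu knd zgips erom jyeij spmae zsifi yuof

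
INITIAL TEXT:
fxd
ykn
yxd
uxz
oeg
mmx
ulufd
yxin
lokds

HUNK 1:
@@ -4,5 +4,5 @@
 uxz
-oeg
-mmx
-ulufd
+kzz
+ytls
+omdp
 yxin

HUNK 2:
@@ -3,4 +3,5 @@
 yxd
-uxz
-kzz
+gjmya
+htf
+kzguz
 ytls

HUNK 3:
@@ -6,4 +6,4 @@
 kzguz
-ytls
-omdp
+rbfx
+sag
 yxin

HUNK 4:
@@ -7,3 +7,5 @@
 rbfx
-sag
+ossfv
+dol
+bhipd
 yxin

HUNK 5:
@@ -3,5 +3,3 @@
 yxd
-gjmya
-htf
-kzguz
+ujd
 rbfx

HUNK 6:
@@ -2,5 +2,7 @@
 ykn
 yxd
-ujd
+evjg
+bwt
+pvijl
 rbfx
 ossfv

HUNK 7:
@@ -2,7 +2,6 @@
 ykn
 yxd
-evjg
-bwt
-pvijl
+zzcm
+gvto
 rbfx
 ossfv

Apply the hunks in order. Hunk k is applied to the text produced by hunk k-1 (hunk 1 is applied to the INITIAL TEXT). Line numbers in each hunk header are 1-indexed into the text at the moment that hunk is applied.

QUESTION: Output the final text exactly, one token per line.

Hunk 1: at line 4 remove [oeg,mmx,ulufd] add [kzz,ytls,omdp] -> 9 lines: fxd ykn yxd uxz kzz ytls omdp yxin lokds
Hunk 2: at line 3 remove [uxz,kzz] add [gjmya,htf,kzguz] -> 10 lines: fxd ykn yxd gjmya htf kzguz ytls omdp yxin lokds
Hunk 3: at line 6 remove [ytls,omdp] add [rbfx,sag] -> 10 lines: fxd ykn yxd gjmya htf kzguz rbfx sag yxin lokds
Hunk 4: at line 7 remove [sag] add [ossfv,dol,bhipd] -> 12 lines: fxd ykn yxd gjmya htf kzguz rbfx ossfv dol bhipd yxin lokds
Hunk 5: at line 3 remove [gjmya,htf,kzguz] add [ujd] -> 10 lines: fxd ykn yxd ujd rbfx ossfv dol bhipd yxin lokds
Hunk 6: at line 2 remove [ujd] add [evjg,bwt,pvijl] -> 12 lines: fxd ykn yxd evjg bwt pvijl rbfx ossfv dol bhipd yxin lokds
Hunk 7: at line 2 remove [evjg,bwt,pvijl] add [zzcm,gvto] -> 11 lines: fxd ykn yxd zzcm gvto rbfx ossfv dol bhipd yxin lokds

Answer: fxd
ykn
yxd
zzcm
gvto
rbfx
ossfv
dol
bhipd
yxin
lokds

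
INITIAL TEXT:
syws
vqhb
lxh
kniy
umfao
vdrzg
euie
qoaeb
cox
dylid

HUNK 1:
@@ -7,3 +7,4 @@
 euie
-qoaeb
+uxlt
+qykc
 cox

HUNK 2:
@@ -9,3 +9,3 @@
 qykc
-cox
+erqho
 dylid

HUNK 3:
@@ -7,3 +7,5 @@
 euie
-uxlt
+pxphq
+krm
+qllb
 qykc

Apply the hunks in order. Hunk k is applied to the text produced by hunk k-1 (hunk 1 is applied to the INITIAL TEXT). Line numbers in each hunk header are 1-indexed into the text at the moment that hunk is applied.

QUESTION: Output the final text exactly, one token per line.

Hunk 1: at line 7 remove [qoaeb] add [uxlt,qykc] -> 11 lines: syws vqhb lxh kniy umfao vdrzg euie uxlt qykc cox dylid
Hunk 2: at line 9 remove [cox] add [erqho] -> 11 lines: syws vqhb lxh kniy umfao vdrzg euie uxlt qykc erqho dylid
Hunk 3: at line 7 remove [uxlt] add [pxphq,krm,qllb] -> 13 lines: syws vqhb lxh kniy umfao vdrzg euie pxphq krm qllb qykc erqho dylid

Answer: syws
vqhb
lxh
kniy
umfao
vdrzg
euie
pxphq
krm
qllb
qykc
erqho
dylid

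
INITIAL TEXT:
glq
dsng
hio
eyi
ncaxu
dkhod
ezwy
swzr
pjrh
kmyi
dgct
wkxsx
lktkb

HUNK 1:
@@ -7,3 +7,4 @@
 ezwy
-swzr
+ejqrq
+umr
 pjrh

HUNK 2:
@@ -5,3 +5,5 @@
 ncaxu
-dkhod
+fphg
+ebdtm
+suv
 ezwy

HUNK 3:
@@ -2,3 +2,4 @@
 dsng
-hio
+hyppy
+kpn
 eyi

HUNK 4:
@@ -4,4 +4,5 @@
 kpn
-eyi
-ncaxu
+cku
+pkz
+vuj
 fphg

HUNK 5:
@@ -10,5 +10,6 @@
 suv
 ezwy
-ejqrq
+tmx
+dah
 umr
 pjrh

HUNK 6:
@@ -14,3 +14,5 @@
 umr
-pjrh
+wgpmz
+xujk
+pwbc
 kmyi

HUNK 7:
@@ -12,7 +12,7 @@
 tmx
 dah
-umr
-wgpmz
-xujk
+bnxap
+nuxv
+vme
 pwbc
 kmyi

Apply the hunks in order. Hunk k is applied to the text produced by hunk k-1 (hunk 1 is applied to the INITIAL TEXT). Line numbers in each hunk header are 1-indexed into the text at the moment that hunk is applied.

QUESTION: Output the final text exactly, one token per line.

Answer: glq
dsng
hyppy
kpn
cku
pkz
vuj
fphg
ebdtm
suv
ezwy
tmx
dah
bnxap
nuxv
vme
pwbc
kmyi
dgct
wkxsx
lktkb

Derivation:
Hunk 1: at line 7 remove [swzr] add [ejqrq,umr] -> 14 lines: glq dsng hio eyi ncaxu dkhod ezwy ejqrq umr pjrh kmyi dgct wkxsx lktkb
Hunk 2: at line 5 remove [dkhod] add [fphg,ebdtm,suv] -> 16 lines: glq dsng hio eyi ncaxu fphg ebdtm suv ezwy ejqrq umr pjrh kmyi dgct wkxsx lktkb
Hunk 3: at line 2 remove [hio] add [hyppy,kpn] -> 17 lines: glq dsng hyppy kpn eyi ncaxu fphg ebdtm suv ezwy ejqrq umr pjrh kmyi dgct wkxsx lktkb
Hunk 4: at line 4 remove [eyi,ncaxu] add [cku,pkz,vuj] -> 18 lines: glq dsng hyppy kpn cku pkz vuj fphg ebdtm suv ezwy ejqrq umr pjrh kmyi dgct wkxsx lktkb
Hunk 5: at line 10 remove [ejqrq] add [tmx,dah] -> 19 lines: glq dsng hyppy kpn cku pkz vuj fphg ebdtm suv ezwy tmx dah umr pjrh kmyi dgct wkxsx lktkb
Hunk 6: at line 14 remove [pjrh] add [wgpmz,xujk,pwbc] -> 21 lines: glq dsng hyppy kpn cku pkz vuj fphg ebdtm suv ezwy tmx dah umr wgpmz xujk pwbc kmyi dgct wkxsx lktkb
Hunk 7: at line 12 remove [umr,wgpmz,xujk] add [bnxap,nuxv,vme] -> 21 lines: glq dsng hyppy kpn cku pkz vuj fphg ebdtm suv ezwy tmx dah bnxap nuxv vme pwbc kmyi dgct wkxsx lktkb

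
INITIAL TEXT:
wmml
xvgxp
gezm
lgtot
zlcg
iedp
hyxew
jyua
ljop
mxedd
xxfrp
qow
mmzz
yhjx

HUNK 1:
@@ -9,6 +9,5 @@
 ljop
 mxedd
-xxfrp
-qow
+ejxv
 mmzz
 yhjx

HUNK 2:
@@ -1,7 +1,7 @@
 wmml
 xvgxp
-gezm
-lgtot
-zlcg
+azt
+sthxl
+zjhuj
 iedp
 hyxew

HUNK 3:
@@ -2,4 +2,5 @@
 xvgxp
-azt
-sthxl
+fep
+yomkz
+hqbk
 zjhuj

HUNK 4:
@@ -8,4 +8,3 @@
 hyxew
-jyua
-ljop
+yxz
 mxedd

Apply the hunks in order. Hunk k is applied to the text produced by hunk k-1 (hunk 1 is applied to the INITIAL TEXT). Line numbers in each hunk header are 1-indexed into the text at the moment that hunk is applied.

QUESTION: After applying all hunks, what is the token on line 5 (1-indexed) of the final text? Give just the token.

Hunk 1: at line 9 remove [xxfrp,qow] add [ejxv] -> 13 lines: wmml xvgxp gezm lgtot zlcg iedp hyxew jyua ljop mxedd ejxv mmzz yhjx
Hunk 2: at line 1 remove [gezm,lgtot,zlcg] add [azt,sthxl,zjhuj] -> 13 lines: wmml xvgxp azt sthxl zjhuj iedp hyxew jyua ljop mxedd ejxv mmzz yhjx
Hunk 3: at line 2 remove [azt,sthxl] add [fep,yomkz,hqbk] -> 14 lines: wmml xvgxp fep yomkz hqbk zjhuj iedp hyxew jyua ljop mxedd ejxv mmzz yhjx
Hunk 4: at line 8 remove [jyua,ljop] add [yxz] -> 13 lines: wmml xvgxp fep yomkz hqbk zjhuj iedp hyxew yxz mxedd ejxv mmzz yhjx
Final line 5: hqbk

Answer: hqbk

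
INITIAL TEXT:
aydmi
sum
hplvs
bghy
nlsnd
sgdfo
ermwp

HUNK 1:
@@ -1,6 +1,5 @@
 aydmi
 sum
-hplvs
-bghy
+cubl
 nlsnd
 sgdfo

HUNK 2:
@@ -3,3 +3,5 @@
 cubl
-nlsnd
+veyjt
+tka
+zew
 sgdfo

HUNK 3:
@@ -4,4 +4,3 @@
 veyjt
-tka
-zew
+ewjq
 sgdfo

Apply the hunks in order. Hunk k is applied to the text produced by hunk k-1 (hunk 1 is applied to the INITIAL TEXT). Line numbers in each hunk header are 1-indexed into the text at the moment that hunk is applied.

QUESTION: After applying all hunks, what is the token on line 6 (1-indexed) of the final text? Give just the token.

Hunk 1: at line 1 remove [hplvs,bghy] add [cubl] -> 6 lines: aydmi sum cubl nlsnd sgdfo ermwp
Hunk 2: at line 3 remove [nlsnd] add [veyjt,tka,zew] -> 8 lines: aydmi sum cubl veyjt tka zew sgdfo ermwp
Hunk 3: at line 4 remove [tka,zew] add [ewjq] -> 7 lines: aydmi sum cubl veyjt ewjq sgdfo ermwp
Final line 6: sgdfo

Answer: sgdfo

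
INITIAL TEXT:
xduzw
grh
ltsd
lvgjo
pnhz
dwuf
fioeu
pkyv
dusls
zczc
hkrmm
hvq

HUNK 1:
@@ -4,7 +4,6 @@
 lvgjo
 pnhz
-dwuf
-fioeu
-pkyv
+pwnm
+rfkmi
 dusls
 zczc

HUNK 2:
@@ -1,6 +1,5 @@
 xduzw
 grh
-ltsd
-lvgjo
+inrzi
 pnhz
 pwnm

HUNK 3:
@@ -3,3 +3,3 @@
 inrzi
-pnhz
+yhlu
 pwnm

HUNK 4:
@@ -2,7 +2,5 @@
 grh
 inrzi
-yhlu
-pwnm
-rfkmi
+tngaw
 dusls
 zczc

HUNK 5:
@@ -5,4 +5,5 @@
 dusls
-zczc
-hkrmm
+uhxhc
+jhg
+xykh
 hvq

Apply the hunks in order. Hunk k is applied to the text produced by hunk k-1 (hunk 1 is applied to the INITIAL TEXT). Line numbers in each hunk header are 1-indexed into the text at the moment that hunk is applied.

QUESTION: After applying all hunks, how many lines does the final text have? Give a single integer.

Answer: 9

Derivation:
Hunk 1: at line 4 remove [dwuf,fioeu,pkyv] add [pwnm,rfkmi] -> 11 lines: xduzw grh ltsd lvgjo pnhz pwnm rfkmi dusls zczc hkrmm hvq
Hunk 2: at line 1 remove [ltsd,lvgjo] add [inrzi] -> 10 lines: xduzw grh inrzi pnhz pwnm rfkmi dusls zczc hkrmm hvq
Hunk 3: at line 3 remove [pnhz] add [yhlu] -> 10 lines: xduzw grh inrzi yhlu pwnm rfkmi dusls zczc hkrmm hvq
Hunk 4: at line 2 remove [yhlu,pwnm,rfkmi] add [tngaw] -> 8 lines: xduzw grh inrzi tngaw dusls zczc hkrmm hvq
Hunk 5: at line 5 remove [zczc,hkrmm] add [uhxhc,jhg,xykh] -> 9 lines: xduzw grh inrzi tngaw dusls uhxhc jhg xykh hvq
Final line count: 9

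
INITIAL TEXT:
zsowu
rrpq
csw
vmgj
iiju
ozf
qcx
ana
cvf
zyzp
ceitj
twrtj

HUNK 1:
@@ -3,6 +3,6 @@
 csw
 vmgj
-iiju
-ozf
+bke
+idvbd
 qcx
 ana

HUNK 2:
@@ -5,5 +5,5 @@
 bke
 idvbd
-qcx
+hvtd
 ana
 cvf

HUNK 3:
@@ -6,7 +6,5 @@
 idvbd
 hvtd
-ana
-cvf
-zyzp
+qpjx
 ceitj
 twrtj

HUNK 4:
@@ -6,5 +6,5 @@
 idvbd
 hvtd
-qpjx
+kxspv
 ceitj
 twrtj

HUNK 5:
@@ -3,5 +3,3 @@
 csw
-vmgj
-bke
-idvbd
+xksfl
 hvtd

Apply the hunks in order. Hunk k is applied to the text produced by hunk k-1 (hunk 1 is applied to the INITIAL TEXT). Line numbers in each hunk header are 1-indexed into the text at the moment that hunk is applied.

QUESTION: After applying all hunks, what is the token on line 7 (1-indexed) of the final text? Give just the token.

Answer: ceitj

Derivation:
Hunk 1: at line 3 remove [iiju,ozf] add [bke,idvbd] -> 12 lines: zsowu rrpq csw vmgj bke idvbd qcx ana cvf zyzp ceitj twrtj
Hunk 2: at line 5 remove [qcx] add [hvtd] -> 12 lines: zsowu rrpq csw vmgj bke idvbd hvtd ana cvf zyzp ceitj twrtj
Hunk 3: at line 6 remove [ana,cvf,zyzp] add [qpjx] -> 10 lines: zsowu rrpq csw vmgj bke idvbd hvtd qpjx ceitj twrtj
Hunk 4: at line 6 remove [qpjx] add [kxspv] -> 10 lines: zsowu rrpq csw vmgj bke idvbd hvtd kxspv ceitj twrtj
Hunk 5: at line 3 remove [vmgj,bke,idvbd] add [xksfl] -> 8 lines: zsowu rrpq csw xksfl hvtd kxspv ceitj twrtj
Final line 7: ceitj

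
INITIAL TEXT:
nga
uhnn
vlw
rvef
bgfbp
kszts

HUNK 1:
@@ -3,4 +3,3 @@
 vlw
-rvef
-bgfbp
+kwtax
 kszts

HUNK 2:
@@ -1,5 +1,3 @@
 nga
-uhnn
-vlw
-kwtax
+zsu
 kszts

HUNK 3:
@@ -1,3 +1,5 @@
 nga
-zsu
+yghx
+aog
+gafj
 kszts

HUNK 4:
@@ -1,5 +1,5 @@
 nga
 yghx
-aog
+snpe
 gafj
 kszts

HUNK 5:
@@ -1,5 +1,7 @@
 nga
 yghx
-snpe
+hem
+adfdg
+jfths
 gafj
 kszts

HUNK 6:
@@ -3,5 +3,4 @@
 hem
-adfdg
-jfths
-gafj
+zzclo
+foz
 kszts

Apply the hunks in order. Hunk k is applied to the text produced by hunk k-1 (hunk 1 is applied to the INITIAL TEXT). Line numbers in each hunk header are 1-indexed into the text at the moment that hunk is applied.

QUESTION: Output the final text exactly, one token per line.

Hunk 1: at line 3 remove [rvef,bgfbp] add [kwtax] -> 5 lines: nga uhnn vlw kwtax kszts
Hunk 2: at line 1 remove [uhnn,vlw,kwtax] add [zsu] -> 3 lines: nga zsu kszts
Hunk 3: at line 1 remove [zsu] add [yghx,aog,gafj] -> 5 lines: nga yghx aog gafj kszts
Hunk 4: at line 1 remove [aog] add [snpe] -> 5 lines: nga yghx snpe gafj kszts
Hunk 5: at line 1 remove [snpe] add [hem,adfdg,jfths] -> 7 lines: nga yghx hem adfdg jfths gafj kszts
Hunk 6: at line 3 remove [adfdg,jfths,gafj] add [zzclo,foz] -> 6 lines: nga yghx hem zzclo foz kszts

Answer: nga
yghx
hem
zzclo
foz
kszts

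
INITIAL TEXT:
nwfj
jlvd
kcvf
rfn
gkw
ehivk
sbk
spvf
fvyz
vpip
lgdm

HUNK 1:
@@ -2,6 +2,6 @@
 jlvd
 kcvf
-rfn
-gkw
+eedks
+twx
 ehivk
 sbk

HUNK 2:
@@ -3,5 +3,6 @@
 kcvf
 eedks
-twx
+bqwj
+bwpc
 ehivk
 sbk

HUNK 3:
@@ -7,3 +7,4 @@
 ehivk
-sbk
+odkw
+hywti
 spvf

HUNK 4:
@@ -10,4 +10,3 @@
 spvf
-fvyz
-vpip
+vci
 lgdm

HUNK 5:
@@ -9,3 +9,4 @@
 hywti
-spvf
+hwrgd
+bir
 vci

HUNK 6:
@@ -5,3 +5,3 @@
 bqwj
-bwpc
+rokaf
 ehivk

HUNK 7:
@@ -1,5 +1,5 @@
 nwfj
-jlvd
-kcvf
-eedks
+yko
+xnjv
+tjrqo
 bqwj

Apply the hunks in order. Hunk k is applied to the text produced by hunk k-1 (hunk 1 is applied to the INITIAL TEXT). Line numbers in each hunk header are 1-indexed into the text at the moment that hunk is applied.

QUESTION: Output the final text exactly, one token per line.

Hunk 1: at line 2 remove [rfn,gkw] add [eedks,twx] -> 11 lines: nwfj jlvd kcvf eedks twx ehivk sbk spvf fvyz vpip lgdm
Hunk 2: at line 3 remove [twx] add [bqwj,bwpc] -> 12 lines: nwfj jlvd kcvf eedks bqwj bwpc ehivk sbk spvf fvyz vpip lgdm
Hunk 3: at line 7 remove [sbk] add [odkw,hywti] -> 13 lines: nwfj jlvd kcvf eedks bqwj bwpc ehivk odkw hywti spvf fvyz vpip lgdm
Hunk 4: at line 10 remove [fvyz,vpip] add [vci] -> 12 lines: nwfj jlvd kcvf eedks bqwj bwpc ehivk odkw hywti spvf vci lgdm
Hunk 5: at line 9 remove [spvf] add [hwrgd,bir] -> 13 lines: nwfj jlvd kcvf eedks bqwj bwpc ehivk odkw hywti hwrgd bir vci lgdm
Hunk 6: at line 5 remove [bwpc] add [rokaf] -> 13 lines: nwfj jlvd kcvf eedks bqwj rokaf ehivk odkw hywti hwrgd bir vci lgdm
Hunk 7: at line 1 remove [jlvd,kcvf,eedks] add [yko,xnjv,tjrqo] -> 13 lines: nwfj yko xnjv tjrqo bqwj rokaf ehivk odkw hywti hwrgd bir vci lgdm

Answer: nwfj
yko
xnjv
tjrqo
bqwj
rokaf
ehivk
odkw
hywti
hwrgd
bir
vci
lgdm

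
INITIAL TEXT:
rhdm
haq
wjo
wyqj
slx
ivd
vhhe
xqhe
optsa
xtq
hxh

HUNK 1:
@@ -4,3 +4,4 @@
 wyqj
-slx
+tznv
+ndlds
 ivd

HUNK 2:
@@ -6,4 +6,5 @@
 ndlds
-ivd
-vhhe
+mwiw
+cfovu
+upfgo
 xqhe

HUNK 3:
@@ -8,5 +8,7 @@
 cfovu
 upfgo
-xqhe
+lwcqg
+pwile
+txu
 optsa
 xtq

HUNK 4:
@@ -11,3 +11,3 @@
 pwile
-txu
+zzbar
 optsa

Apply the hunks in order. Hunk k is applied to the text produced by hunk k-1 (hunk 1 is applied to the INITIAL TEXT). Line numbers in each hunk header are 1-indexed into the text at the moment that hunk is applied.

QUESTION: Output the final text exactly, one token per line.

Hunk 1: at line 4 remove [slx] add [tznv,ndlds] -> 12 lines: rhdm haq wjo wyqj tznv ndlds ivd vhhe xqhe optsa xtq hxh
Hunk 2: at line 6 remove [ivd,vhhe] add [mwiw,cfovu,upfgo] -> 13 lines: rhdm haq wjo wyqj tznv ndlds mwiw cfovu upfgo xqhe optsa xtq hxh
Hunk 3: at line 8 remove [xqhe] add [lwcqg,pwile,txu] -> 15 lines: rhdm haq wjo wyqj tznv ndlds mwiw cfovu upfgo lwcqg pwile txu optsa xtq hxh
Hunk 4: at line 11 remove [txu] add [zzbar] -> 15 lines: rhdm haq wjo wyqj tznv ndlds mwiw cfovu upfgo lwcqg pwile zzbar optsa xtq hxh

Answer: rhdm
haq
wjo
wyqj
tznv
ndlds
mwiw
cfovu
upfgo
lwcqg
pwile
zzbar
optsa
xtq
hxh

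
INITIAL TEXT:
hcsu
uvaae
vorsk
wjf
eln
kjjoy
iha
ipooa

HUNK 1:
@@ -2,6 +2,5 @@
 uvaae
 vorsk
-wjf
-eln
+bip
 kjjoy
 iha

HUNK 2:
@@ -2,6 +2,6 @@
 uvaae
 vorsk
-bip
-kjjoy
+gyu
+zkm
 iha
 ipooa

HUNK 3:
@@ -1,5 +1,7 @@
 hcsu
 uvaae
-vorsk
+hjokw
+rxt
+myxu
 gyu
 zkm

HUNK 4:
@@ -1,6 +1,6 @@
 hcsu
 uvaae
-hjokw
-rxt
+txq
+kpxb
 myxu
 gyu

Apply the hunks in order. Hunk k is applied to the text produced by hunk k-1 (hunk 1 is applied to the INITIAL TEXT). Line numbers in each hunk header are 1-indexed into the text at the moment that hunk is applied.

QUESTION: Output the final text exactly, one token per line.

Answer: hcsu
uvaae
txq
kpxb
myxu
gyu
zkm
iha
ipooa

Derivation:
Hunk 1: at line 2 remove [wjf,eln] add [bip] -> 7 lines: hcsu uvaae vorsk bip kjjoy iha ipooa
Hunk 2: at line 2 remove [bip,kjjoy] add [gyu,zkm] -> 7 lines: hcsu uvaae vorsk gyu zkm iha ipooa
Hunk 3: at line 1 remove [vorsk] add [hjokw,rxt,myxu] -> 9 lines: hcsu uvaae hjokw rxt myxu gyu zkm iha ipooa
Hunk 4: at line 1 remove [hjokw,rxt] add [txq,kpxb] -> 9 lines: hcsu uvaae txq kpxb myxu gyu zkm iha ipooa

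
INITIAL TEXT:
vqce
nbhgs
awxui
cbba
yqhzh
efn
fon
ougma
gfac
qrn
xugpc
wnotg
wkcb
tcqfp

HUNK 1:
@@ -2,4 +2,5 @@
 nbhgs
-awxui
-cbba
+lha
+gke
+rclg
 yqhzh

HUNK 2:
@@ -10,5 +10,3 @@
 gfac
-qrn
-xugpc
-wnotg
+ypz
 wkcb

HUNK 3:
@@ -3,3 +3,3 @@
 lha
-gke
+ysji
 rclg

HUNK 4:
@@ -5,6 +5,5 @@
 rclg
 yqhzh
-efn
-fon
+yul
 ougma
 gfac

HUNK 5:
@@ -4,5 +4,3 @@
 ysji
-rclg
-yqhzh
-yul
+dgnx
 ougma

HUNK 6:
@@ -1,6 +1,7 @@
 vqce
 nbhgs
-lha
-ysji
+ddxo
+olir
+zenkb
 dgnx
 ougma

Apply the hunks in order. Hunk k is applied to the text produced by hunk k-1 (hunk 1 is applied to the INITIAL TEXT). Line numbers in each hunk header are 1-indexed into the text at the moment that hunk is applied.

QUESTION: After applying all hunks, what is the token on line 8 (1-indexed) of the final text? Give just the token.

Answer: gfac

Derivation:
Hunk 1: at line 2 remove [awxui,cbba] add [lha,gke,rclg] -> 15 lines: vqce nbhgs lha gke rclg yqhzh efn fon ougma gfac qrn xugpc wnotg wkcb tcqfp
Hunk 2: at line 10 remove [qrn,xugpc,wnotg] add [ypz] -> 13 lines: vqce nbhgs lha gke rclg yqhzh efn fon ougma gfac ypz wkcb tcqfp
Hunk 3: at line 3 remove [gke] add [ysji] -> 13 lines: vqce nbhgs lha ysji rclg yqhzh efn fon ougma gfac ypz wkcb tcqfp
Hunk 4: at line 5 remove [efn,fon] add [yul] -> 12 lines: vqce nbhgs lha ysji rclg yqhzh yul ougma gfac ypz wkcb tcqfp
Hunk 5: at line 4 remove [rclg,yqhzh,yul] add [dgnx] -> 10 lines: vqce nbhgs lha ysji dgnx ougma gfac ypz wkcb tcqfp
Hunk 6: at line 1 remove [lha,ysji] add [ddxo,olir,zenkb] -> 11 lines: vqce nbhgs ddxo olir zenkb dgnx ougma gfac ypz wkcb tcqfp
Final line 8: gfac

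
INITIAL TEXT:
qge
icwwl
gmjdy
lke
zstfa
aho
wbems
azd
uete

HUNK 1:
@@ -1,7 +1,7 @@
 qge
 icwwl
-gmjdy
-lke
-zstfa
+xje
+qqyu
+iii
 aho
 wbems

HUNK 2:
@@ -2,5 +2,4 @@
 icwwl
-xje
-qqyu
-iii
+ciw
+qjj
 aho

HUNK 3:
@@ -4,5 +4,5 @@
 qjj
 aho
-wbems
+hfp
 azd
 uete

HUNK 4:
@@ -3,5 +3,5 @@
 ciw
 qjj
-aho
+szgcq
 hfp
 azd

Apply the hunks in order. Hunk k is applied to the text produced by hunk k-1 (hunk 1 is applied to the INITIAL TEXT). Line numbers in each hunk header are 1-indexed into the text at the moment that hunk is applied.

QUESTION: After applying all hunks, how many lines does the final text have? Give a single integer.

Hunk 1: at line 1 remove [gmjdy,lke,zstfa] add [xje,qqyu,iii] -> 9 lines: qge icwwl xje qqyu iii aho wbems azd uete
Hunk 2: at line 2 remove [xje,qqyu,iii] add [ciw,qjj] -> 8 lines: qge icwwl ciw qjj aho wbems azd uete
Hunk 3: at line 4 remove [wbems] add [hfp] -> 8 lines: qge icwwl ciw qjj aho hfp azd uete
Hunk 4: at line 3 remove [aho] add [szgcq] -> 8 lines: qge icwwl ciw qjj szgcq hfp azd uete
Final line count: 8

Answer: 8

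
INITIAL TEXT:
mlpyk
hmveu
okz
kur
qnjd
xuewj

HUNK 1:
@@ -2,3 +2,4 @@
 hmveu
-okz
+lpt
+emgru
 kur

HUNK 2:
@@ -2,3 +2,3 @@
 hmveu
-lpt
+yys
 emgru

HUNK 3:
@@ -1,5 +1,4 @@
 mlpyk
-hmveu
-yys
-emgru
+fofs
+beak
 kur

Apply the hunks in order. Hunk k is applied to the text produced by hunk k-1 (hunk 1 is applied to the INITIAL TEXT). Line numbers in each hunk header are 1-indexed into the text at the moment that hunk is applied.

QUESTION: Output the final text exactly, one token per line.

Hunk 1: at line 2 remove [okz] add [lpt,emgru] -> 7 lines: mlpyk hmveu lpt emgru kur qnjd xuewj
Hunk 2: at line 2 remove [lpt] add [yys] -> 7 lines: mlpyk hmveu yys emgru kur qnjd xuewj
Hunk 3: at line 1 remove [hmveu,yys,emgru] add [fofs,beak] -> 6 lines: mlpyk fofs beak kur qnjd xuewj

Answer: mlpyk
fofs
beak
kur
qnjd
xuewj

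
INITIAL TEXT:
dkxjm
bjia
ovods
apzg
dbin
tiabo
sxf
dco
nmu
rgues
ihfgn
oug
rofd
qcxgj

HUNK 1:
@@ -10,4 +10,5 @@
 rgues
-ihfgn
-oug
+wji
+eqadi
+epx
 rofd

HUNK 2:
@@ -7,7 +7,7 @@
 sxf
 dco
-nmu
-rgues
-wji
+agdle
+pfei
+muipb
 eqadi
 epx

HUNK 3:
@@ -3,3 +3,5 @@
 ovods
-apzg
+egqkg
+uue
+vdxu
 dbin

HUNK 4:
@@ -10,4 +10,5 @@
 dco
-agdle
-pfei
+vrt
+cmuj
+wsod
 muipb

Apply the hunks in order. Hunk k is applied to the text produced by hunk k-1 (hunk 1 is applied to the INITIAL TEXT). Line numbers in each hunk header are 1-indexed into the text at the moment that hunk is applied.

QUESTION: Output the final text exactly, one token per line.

Answer: dkxjm
bjia
ovods
egqkg
uue
vdxu
dbin
tiabo
sxf
dco
vrt
cmuj
wsod
muipb
eqadi
epx
rofd
qcxgj

Derivation:
Hunk 1: at line 10 remove [ihfgn,oug] add [wji,eqadi,epx] -> 15 lines: dkxjm bjia ovods apzg dbin tiabo sxf dco nmu rgues wji eqadi epx rofd qcxgj
Hunk 2: at line 7 remove [nmu,rgues,wji] add [agdle,pfei,muipb] -> 15 lines: dkxjm bjia ovods apzg dbin tiabo sxf dco agdle pfei muipb eqadi epx rofd qcxgj
Hunk 3: at line 3 remove [apzg] add [egqkg,uue,vdxu] -> 17 lines: dkxjm bjia ovods egqkg uue vdxu dbin tiabo sxf dco agdle pfei muipb eqadi epx rofd qcxgj
Hunk 4: at line 10 remove [agdle,pfei] add [vrt,cmuj,wsod] -> 18 lines: dkxjm bjia ovods egqkg uue vdxu dbin tiabo sxf dco vrt cmuj wsod muipb eqadi epx rofd qcxgj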